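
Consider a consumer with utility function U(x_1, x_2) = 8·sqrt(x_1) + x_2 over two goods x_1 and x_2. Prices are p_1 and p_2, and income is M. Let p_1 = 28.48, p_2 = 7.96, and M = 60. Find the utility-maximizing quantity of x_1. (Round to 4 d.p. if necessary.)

Set MRS = p_1/p_2: 4·x_1^(−1/2) = p_1/p_2.
Thus x_1* = (4·p_2/p_1)² — independent of M — with the rest of income spent on x_2.
Plugging in: x_1* = (4·7.96/28.48)² = 1.2499.

x_1* = 1.2499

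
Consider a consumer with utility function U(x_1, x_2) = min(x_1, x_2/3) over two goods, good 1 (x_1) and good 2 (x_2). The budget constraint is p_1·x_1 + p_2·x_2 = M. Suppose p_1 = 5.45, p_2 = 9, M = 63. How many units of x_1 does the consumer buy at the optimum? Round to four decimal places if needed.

x_1* = 1.9414

With perfect complements, no substitution: consume in ratio x_1:x_2 = 1:3.
Budget: p_1·x_1 + p_2·3·x_1 = M, so (p_1 + 3·p_2)·x_1 = M.
Demand: x_1*(p_1,p_2,M) = M/(p_1 + 3·p_2), x_2* = 3·M/(p_1 + 3·p_2).
Here 5.45 + 3·9 = 32.45, giving x_1* = 1.9414.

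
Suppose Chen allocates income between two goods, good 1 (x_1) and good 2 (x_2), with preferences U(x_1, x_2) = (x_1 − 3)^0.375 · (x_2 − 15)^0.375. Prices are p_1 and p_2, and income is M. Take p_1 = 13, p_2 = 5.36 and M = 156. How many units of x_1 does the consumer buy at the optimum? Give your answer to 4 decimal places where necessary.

x_1* = 4.4077

This is Cobb-Douglas in (x_1−3, x_2−15): tangency gives 0.375·p_2·(x_2−15) = 0.375·p_1·(x_1−3).
After buying the subsistence bundle (3, 15), a share 0.5 of the remaining income goes to x_1: x_1* = 3 + 0.5·(M − 3p_1 − 15p_2)/p_1.
Discretionary income = 156 − 3·13 − 15·5.36 = 36.6; x_1* = 3 + 0.5·36.6/13 = 4.4077.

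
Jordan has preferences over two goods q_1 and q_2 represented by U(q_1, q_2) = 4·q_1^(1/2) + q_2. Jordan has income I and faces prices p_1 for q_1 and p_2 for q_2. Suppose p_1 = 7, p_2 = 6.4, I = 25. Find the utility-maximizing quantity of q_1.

Set MRS = p_1/p_2: 2·q_1^(−1/2) = p_1/p_2.
Solve: √q_1 = 2·p_2/p_1, so q_1*(p_1,p_2) = (2·p_2/p_1)², and q_2* = (I − p_1·q_1*)/p_2.
Plugging in: q_1* = (2·6.4/7)² = 3.3437.

q_1* = 3.3437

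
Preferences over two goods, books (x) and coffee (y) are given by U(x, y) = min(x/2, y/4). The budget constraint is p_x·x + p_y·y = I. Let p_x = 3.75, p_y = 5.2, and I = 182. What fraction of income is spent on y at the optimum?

Demand: x*(p_x,p_y,I) = 2·I/(2·p_x + 4·p_y), y* = 4·I/(2·p_x + 4·p_y).
Here 2·3.75 + 4·5.2 = 28.3, giving x* = 12.8622 and y* = 25.7244.
Expenditure on y: 5.2·25.7244 = 133.7668; share = 0.735.

share on y = 0.735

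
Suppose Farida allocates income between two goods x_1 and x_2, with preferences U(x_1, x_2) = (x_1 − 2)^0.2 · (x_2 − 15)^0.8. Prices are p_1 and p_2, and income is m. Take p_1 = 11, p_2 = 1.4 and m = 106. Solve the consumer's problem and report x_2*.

This is Cobb-Douglas in (x_1−2, x_2−15): tangency gives 0.2·p_2·(x_2−15) = 0.8·p_1·(x_1−2).
Substituting into the budget: x_1* = 2 + 0.2·(m − 2·p_1 − 15·p_2)/p_1, and x_2* = 15 + 0.8·(…)/p_2.
Discretionary income = 106 − 2·11 − 15·1.4 = 63; x_2* = 15 + 0.8·63/1.4 = 51.

x_2* = 51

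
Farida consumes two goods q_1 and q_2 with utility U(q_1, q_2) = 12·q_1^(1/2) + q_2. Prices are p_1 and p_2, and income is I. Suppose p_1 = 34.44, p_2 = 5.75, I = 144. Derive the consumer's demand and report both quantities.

Thus q_1* = (6·p_2/p_1)² — independent of I — with the rest of income spent on q_2.
Plugging in: q_1* = (6·5.75/34.44)² = 1.0035, q_2* = 19.033.

q_1* = 1.0035, q_2* = 19.033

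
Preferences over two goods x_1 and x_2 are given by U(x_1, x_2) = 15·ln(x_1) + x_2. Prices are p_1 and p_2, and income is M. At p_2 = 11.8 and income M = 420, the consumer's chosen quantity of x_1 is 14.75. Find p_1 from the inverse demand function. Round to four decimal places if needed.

p_1 = 12

MU_x_1 = 15/x_1, MU_x_2 = 1. Tangency: 15/x_1 = p_1/p_2.
So x_1*(p_1,p_2) = 15·p_2/p_1, independent of income; and x_2* = (M − 15·p_2)/p_2.
Set x_1* = 14.75 in the demand function and solve for p_1: p_1 = 12.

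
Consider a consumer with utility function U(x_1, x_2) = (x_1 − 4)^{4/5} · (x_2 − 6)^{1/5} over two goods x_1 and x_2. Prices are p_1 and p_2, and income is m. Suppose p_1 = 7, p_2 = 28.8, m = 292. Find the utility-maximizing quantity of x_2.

Let x_1' = x_1−4, x_2' = x_2−6. MRS = 4·x_2'/x_1' = p_1/p_2.
After buying the subsistence bundle (4, 6), a share 0.8 of the remaining income goes to x_1: x_1* = 4 + 0.8·(m − 4p_1 − 6p_2)/p_1.
Discretionary income = 292 − 4·7 − 6·28.8 = 91.2; x_2* = 6 + 0.2·91.2/28.8 = 6.6333.

x_2* = 6.6333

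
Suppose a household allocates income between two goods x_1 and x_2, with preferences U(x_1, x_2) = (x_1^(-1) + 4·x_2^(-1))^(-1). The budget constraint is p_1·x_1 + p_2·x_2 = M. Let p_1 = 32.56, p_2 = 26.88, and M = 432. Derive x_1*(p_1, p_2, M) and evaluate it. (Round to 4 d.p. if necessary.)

MU_x_1 ∝ x_1^(-2), MU_x_2 ∝ 4·x_2^(-2), so MRS = (1/4)·(x_2/x_1)^(2) = p_1/p_2.
Hence x_2/x_1 = (4·p_1/p_2)^(1/(2)), i.e. raised to the 0.5 power.
With the ratio pinned down, the budget gives x_1* = M/(p_1 + p_2·(x_2/x_1)) and x_2* = (x_2/x_1)·x_1*.
Numerically x_2/x_1 = 2.20119, so x_1* = 432/(32.56 + 26.88·2.20119) = 4.7096.

x_1* = 4.7096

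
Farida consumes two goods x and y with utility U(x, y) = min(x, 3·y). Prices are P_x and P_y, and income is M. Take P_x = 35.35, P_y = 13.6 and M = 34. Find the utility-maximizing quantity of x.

Demand: x*(P_x,P_y,M) = 3·M/(3·P_x + P_y), y* = M/(3·P_x + P_y).
Here 3·35.35 + 13.6 = 119.65, giving x* = 0.8525.

x* = 0.8525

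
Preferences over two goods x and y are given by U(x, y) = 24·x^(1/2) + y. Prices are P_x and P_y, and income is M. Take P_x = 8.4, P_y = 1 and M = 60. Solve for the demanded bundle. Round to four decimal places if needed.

Utility is quasi-linear in y; the FOC for x is 12/√x = P_x/P_y.
Thus x* = (12·P_y/P_x)² — independent of M — with the rest of income spent on y.
Plugging in: x* = (12·1/8.4)² = 2.0408, y* = 42.8571.

x* = 2.0408, y* = 42.8571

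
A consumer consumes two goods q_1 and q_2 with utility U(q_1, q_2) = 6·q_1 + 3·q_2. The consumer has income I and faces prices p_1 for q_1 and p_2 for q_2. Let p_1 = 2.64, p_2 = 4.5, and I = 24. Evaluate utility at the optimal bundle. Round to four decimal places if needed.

Perfect substitutes: compare marginal utility per dollar. 6/p_1 vs 3/p_2 → 2.2727 vs 0.6667.
q_1 gives more utility per dollar, so spend all income on q_1: q_1* = I/p_1, q_2* = 0.
Numerically: q_1* = 9.0909, q_2* = 0.
Utility at the optimum: U(9.0909, 0) = 54.5455.

V = 54.5455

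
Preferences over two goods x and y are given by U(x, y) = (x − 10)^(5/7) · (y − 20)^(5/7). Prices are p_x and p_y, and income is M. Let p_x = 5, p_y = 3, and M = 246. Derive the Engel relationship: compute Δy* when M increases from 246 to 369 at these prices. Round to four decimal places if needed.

Δy* = 20.5

Substituting into the budget: x* = 10 + 0.5·(M − 10·p_x − 20·p_y)/p_x, and y* = 20 + 0.5·(…)/p_y.
Discretionary income = 246 − 10·5 − 20·3 = 136; y* = 20 + 0.5·136/3 = 42.6667.
At M' = 369: y* = 63.1667. Change: 63.1667 − 42.6667 = 20.5.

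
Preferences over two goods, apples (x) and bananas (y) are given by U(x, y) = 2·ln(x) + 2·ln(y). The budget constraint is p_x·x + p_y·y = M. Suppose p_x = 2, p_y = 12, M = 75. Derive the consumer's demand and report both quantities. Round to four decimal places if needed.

Tangency: MRS = y/x = p_x/p_y.
So 2·p_y·y = 2·p_x·x; combined with the budget, a share 0.5 of income goes to x.
Demand: x*(p_x,p_y,M) = 0.5·M/p_x and y* = 0.5·M/p_y.
At p_x=2, p_y=12, M=75: x* = 0.5·75/2 = 18.75, y* = 3.125.

x* = 18.75, y* = 3.125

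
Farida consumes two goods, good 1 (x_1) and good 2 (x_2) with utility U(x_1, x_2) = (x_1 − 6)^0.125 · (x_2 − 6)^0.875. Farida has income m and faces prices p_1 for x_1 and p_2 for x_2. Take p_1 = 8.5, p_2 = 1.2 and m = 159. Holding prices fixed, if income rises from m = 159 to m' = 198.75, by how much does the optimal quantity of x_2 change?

Δx_2* = 28.9844

Discretionary income = 159 − 6·8.5 − 6·1.2 = 100.8; x_2* = 6 + 0.875·100.8/1.2 = 79.5.
At m' = 198.75: x_2* = 108.4844. Change: 108.4844 − 79.5 = 28.9844.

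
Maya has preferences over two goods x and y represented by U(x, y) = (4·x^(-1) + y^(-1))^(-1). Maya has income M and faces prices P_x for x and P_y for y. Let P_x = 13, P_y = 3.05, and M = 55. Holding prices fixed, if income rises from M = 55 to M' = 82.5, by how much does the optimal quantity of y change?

Δy* = 1.7579

MU_x ∝ 4·x^(-2), MU_y ∝ y^(-2), so MRS = 4·(y/x)^(2) = P_x/P_y.
Hence y/x = ((1/4)·P_x/P_y)^(1/(2)), i.e. raised to the 0.5 power.
With the ratio pinned down, the budget gives x* = M/(P_x + P_y·(y/x)) and y* = (y/x)·x*.
Numerically y/x = 1.032266, so x* = 55/(13 + 3.05·1.032266) = 3.4059 and y* = 1.032266·3.4059 = 3.5158.
At M' = 82.5: y* = 5.2737. Change: 5.2737 − 3.5158 = 1.7579.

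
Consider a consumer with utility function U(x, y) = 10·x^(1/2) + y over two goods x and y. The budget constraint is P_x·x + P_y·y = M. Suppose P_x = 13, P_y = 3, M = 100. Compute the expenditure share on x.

Utility is quasi-linear in y; the FOC for x is 5/√x = P_x/P_y.
Thus x* = (5·P_y/P_x)² — independent of M — with the rest of income spent on y.
Plugging in: x* = (5·3/13)² = 1.3314, y* = 27.5641.
Expenditure on x: 13·1.3314 = 17.3077; share = 0.1731.

share on x = 0.1731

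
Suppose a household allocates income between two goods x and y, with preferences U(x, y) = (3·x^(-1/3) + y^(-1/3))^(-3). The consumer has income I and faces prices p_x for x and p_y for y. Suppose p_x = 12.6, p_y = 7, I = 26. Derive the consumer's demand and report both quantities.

x* = 1.4967, y* = 1.0203

MRS = MU_x/MU_y = 3·(y/x)^(4/3). Set equal to p_x/p_y.
Hence y/x = ((1/3)·p_x/p_y)^(1/(4/3)), i.e. raised to the 0.75 power.
Substitute y = (y/x)·x into the budget: x* = I/(p_x + p_y·(y/x)).
Numerically y/x = 0.681732, so x* = 26/(12.6 + 7·0.681732) = 1.4967 and y* = 0.681732·1.4967 = 1.0203.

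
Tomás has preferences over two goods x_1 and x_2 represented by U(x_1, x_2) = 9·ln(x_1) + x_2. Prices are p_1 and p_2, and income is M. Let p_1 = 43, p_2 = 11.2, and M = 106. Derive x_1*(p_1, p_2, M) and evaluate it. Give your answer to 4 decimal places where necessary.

x_1* = 2.3442

Set MRS = p_1/p_2: (9/x_1)/1 = p_1/p_2.
So x_1*(p_1,p_2) = 9·p_2/p_1, independent of income; and x_2* = (M − 9·p_2)/p_2.
At the given prices: x_1* = 9·11.2/43 = 2.3442.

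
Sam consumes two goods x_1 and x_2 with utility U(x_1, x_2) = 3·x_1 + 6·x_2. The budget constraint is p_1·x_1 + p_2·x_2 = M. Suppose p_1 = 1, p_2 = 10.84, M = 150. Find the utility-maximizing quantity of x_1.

x_1* = 150

Numerically: x_1* = 150, x_2* = 0.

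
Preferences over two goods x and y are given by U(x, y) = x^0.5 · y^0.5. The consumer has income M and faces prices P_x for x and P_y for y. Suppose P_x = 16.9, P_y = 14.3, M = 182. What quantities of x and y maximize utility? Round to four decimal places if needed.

MU_x/MU_y = (0.5·y)/(0.5·x); tangency sets this equal to P_x/P_y.
So 0.5·P_y·y = 0.5·P_x·x; combined with the budget, a share 0.5 of income goes to x.
Demand: x*(P_x,P_y,M) = 0.5·M/P_x and y* = 0.5·M/P_y.
At P_x=16.9, P_y=14.3, M=182: x* = 0.5·182/16.9 = 5.3846, y* = 6.3636.

x* = 5.3846, y* = 6.3636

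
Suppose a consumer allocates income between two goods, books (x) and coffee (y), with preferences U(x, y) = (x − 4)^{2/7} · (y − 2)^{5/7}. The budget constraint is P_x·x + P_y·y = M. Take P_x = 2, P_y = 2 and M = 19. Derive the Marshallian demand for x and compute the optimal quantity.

x* = 5

MRS = (2/5)·(y−2)/(x−4). Tangency with P_x/P_y gives y−2 = (5/2)·(P_x/P_y)·(x−4).
After buying the subsistence bundle (4, 2), a share 2/7 of the remaining income goes to x: x* = 4 + 2/7·(M − 4P_x − 2P_y)/P_x.
Discretionary income = 19 − 4·2 − 2·2 = 7; x* = 4 + 2/7·7/2 = 5.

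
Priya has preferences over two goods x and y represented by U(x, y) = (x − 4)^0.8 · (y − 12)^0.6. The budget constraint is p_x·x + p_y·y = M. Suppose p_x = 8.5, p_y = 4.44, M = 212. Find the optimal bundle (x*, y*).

x* = 12.3845, y* = 24.0386

This is Cobb-Douglas in (x−4, y−12): tangency gives 0.8·p_y·(y−12) = 0.6·p_x·(x−4).
Substituting into the budget: x* = 4 + 4/7·(M − 4·p_x − 12·p_y)/p_x, and y* = 12 + 3/7·(…)/p_y.
Discretionary income = 212 − 4·8.5 − 12·4.44 = 124.72; x* = 4 + 4/7·124.72/8.5 = 12.3845; y* = 12 + 3/7·124.72/4.44 = 24.0386.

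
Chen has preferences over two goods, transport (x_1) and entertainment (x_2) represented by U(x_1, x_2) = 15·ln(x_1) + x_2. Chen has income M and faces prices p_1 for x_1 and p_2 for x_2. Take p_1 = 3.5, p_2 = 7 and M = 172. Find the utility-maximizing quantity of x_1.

So x_1*(p_1,p_2) = 15·p_2/p_1, independent of income; and x_2* = (M − 15·p_2)/p_2.
At the given prices: x_1* = 15·7/3.5 = 30.

x_1* = 30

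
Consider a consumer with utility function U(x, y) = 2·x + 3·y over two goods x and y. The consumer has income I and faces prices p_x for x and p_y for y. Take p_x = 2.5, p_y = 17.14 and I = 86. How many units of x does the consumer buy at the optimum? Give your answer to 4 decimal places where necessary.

Perfect substitutes: compare marginal utility per dollar. 2/p_x vs 3/p_y → 0.8 vs 0.175.
x gives more utility per dollar, so spend all income on x: x* = I/p_x, y* = 0.
Numerically: x* = 34.4, y* = 0.

x* = 34.4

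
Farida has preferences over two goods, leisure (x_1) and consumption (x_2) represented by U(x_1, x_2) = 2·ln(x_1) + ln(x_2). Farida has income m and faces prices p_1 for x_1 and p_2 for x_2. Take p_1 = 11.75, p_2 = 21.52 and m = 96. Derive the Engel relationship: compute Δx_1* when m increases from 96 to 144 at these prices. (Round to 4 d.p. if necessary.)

MU_x_1/MU_x_2 = (2·x_2)/(x_1); tangency sets this equal to p_1/p_2.
Rearranging, p_2·x_2 = (1/2)·p_1·x_1. Substituting into the budget gives p_1·x_1·(1 + (1/2)) = m.
Demand: x_1*(p_1,p_2,m) = 2/3·m/p_1 and x_2* = 1/3·m/p_2.
At p_1=11.75, p_2=21.52, m=96: x_1* = 2/3·96/11.75 = 5.4468.
At m' = 144: x_1* = 8.1702. Change: 8.1702 − 5.4468 = 2.7234.

Δx_1* = 2.7234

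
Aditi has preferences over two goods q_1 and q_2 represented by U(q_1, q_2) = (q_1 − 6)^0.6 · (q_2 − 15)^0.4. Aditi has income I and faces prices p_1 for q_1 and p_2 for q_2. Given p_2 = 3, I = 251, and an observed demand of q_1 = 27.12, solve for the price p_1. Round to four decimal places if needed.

p_1 = 5

Let q_1' = q_1−6, q_2' = q_2−15. MRS = (3/2)·q_2'/q_1' = p_1/p_2.
After buying the subsistence bundle (6, 15), a share 0.6 of the remaining income goes to q_1: q_1* = 6 + 0.6·(I − 6p_1 − 15p_2)/p_1.
Set q_1* = 27.12 in the demand function and solve for p_1: p_1 = 5.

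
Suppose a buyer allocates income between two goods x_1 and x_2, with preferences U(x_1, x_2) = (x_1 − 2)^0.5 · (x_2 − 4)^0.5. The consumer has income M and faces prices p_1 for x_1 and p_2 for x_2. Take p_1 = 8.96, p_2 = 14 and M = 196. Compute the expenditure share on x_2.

Substituting into the budget: x_1* = 2 + 0.5·(M − 2·p_1 − 4·p_2)/p_1, and x_2* = 4 + 0.5·(…)/p_2.
Discretionary income = 196 − 2·8.96 − 4·14 = 122.08; x_1* = 2 + 0.5·122.08/8.96 = 8.8125; x_2* = 4 + 0.5·122.08/14 = 8.36.
Expenditure on x_2: 14·8.36 = 117.04; share = 0.5971.

share on x_2 = 0.5971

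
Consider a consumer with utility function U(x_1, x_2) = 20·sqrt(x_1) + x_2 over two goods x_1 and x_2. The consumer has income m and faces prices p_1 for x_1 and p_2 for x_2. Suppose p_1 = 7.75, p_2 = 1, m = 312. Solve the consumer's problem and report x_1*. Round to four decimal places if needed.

MU_x_1 = 10/√x_1, MU_x_2 = 1. Tangency: 10/√x_1 = p_1/p_2.
Solve: √x_1 = 10·p_2/p_1, so x_1*(p_1,p_2) = (10·p_2/p_1)², and x_2* = (m − p_1·x_1*)/p_2.
Plugging in: x_1* = (10·1/7.75)² = 1.6649.

x_1* = 1.6649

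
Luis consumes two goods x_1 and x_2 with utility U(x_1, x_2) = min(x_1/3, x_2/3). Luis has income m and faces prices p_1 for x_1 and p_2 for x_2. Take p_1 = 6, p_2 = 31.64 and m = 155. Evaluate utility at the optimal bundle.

V = 1.3727

Demand: x_1*(p_1,p_2,m) = 3·m/(3·p_1 + 3·p_2), x_2* = 3·m/(3·p_1 + 3·p_2).
Here 3·6 + 3·31.64 = 112.92, giving x_1* = 4.118 and x_2* = 4.118.
Utility at the optimum: U(4.118, 4.118) = 1.3727.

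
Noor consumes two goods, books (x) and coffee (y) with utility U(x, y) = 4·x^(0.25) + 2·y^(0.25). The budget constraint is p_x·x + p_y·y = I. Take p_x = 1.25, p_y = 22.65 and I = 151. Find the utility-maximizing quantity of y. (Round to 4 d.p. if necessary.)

From the CES first-order condition, 2·(y/x)^(0.75) = p_x/p_y.
Solve for the ratio: y/x = [(1/2)·p_x/p_y]^(4/3).
Substitute y = (y/x)·x into the budget: x* = I/(p_x + p_y·(y/x)).
Numerically y/x = 0.008338, so x* = 151/(1.25 + 22.65·0.008338) = 104.9439 and y* = 0.008338·104.9439 = 0.8751.

y* = 0.8751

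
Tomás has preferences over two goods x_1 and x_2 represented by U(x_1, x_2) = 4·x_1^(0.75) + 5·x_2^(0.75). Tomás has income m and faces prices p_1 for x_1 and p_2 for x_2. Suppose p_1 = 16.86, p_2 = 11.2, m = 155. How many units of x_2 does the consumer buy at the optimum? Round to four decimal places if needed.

x_2* = 12.3557

With the ratio pinned down, the budget gives x_1* = m/(p_1 + p_2·(x_2/x_1)) and x_2* = (x_2/x_1)·x_1*.
Numerically x_2/x_1 = 12.537133, so x_1* = 155/(16.86 + 11.2·12.537133) = 0.9855 and x_2* = 12.537133·0.9855 = 12.3557.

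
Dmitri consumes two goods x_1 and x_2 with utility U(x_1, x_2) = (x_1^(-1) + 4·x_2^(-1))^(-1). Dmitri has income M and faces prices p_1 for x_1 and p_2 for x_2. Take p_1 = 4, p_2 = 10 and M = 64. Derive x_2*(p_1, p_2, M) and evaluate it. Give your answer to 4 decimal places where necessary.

MRS = MU_x_1/MU_x_2 = (1/4)·(x_2/x_1)^(2). Set equal to p_1/p_2.
Hence x_2/x_1 = (4·p_1/p_2)^(1/(2)), i.e. raised to the 0.5 power.
With the ratio pinned down, the budget gives x_1* = M/(p_1 + p_2·(x_2/x_1)) and x_2* = (x_2/x_1)·x_1*.
Numerically x_2/x_1 = 1.264911, so x_1* = 64/(4 + 10·1.264911) = 3.844 and x_2* = 1.264911·3.844 = 4.8624.

x_2* = 4.8624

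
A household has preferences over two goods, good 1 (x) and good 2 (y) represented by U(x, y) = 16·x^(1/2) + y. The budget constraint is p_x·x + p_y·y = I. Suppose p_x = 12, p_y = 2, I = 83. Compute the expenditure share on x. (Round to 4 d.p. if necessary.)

share on x = 0.257

Utility is quasi-linear in y; the FOC for x is 8/√x = p_x/p_y.
Solve: √x = 8·p_y/p_x, so x*(p_x,p_y) = (8·p_y/p_x)², and y* = (I − p_x·x*)/p_y.
Plugging in: x* = (8·2/12)² = 1.7778, y* = 30.8333.
Expenditure on x: 12·1.7778 = 21.3333; share = 0.257.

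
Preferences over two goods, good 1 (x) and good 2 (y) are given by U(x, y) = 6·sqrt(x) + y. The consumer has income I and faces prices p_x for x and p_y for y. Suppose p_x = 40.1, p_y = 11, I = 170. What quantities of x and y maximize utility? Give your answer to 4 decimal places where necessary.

Solve: √x = 3·p_y/p_x, so x*(p_x,p_y) = (3·p_y/p_x)², and y* = (I − p_x·x*)/p_y.
Plugging in: x* = (3·11/40.1)² = 0.6772, y* = 12.9857.

x* = 0.6772, y* = 12.9857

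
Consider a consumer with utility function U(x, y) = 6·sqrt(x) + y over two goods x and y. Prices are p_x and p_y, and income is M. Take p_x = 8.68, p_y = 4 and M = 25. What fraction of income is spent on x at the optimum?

Utility is quasi-linear in y; the FOC for x is 3/√x = p_x/p_y.
Thus x* = (3·p_y/p_x)² — independent of M — with the rest of income spent on y.
Plugging in: x* = (3·4/8.68)² = 1.9113, y* = 2.1025.
Expenditure on x: 8.68·1.9113 = 16.5899; share = 0.6636.

share on x = 0.6636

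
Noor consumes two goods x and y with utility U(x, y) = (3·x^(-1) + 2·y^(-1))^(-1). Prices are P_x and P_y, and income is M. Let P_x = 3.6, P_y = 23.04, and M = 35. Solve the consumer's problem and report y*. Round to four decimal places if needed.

From the CES first-order condition, (3/2)·(y/x)^(2) = P_x/P_y.
Solve for the ratio: y/x = [(2/3)·P_x/P_y]^(0.5).
Substitute y = (y/x)·x into the budget: x* = M/(P_x + P_y·(y/x)).
Numerically y/x = 0.322749, so x* = 35/(3.6 + 23.04·0.322749) = 3.1714 and y* = 0.322749·3.1714 = 1.0236.

y* = 1.0236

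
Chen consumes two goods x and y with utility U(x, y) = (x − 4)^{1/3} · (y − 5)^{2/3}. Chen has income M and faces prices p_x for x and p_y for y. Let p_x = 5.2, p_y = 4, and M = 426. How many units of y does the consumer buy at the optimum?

y* = 69.2

MRS = (1/2)·(y−5)/(x−4). Tangency with p_x/p_y gives y−5 = 2·(p_x/p_y)·(x−4).
Substituting into the budget: x* = 4 + 1/3·(M − 4·p_x − 5·p_y)/p_x, and y* = 5 + 2/3·(…)/p_y.
Discretionary income = 426 − 4·5.2 − 5·4 = 385.2; y* = 5 + 2/3·385.2/4 = 69.2.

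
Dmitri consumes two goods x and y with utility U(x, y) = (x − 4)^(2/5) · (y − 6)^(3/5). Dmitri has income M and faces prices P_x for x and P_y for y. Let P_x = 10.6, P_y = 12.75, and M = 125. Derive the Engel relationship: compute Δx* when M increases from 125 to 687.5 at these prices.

Let x' = x−4, y' = y−6. MRS = (2/3)·y'/x' = P_x/P_y.
Substituting into the budget: x* = 4 + 0.4·(M − 4·P_x − 6·P_y)/P_x, and y* = 6 + 0.6·(…)/P_y.
Discretionary income = 125 − 4·10.6 − 6·12.75 = 6.1; x* = 4 + 0.4·6.1/10.6 = 4.2302.
At M' = 687.5: x* = 25.4566. Change: 25.4566 − 4.2302 = 21.2264.

Δx* = 21.2264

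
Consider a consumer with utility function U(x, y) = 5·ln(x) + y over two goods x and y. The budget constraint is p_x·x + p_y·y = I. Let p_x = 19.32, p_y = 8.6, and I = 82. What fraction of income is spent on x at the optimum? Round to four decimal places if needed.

So x*(p_x,p_y) = 5·p_y/p_x, independent of income; and y* = (I − 5·p_y)/p_y.
At the given prices: x* = 5·8.6/19.32 = 2.2257, and y* = 4.5349.
Expenditure on x: 19.32·2.2257 = 43; share = 0.5244.

share on x = 0.5244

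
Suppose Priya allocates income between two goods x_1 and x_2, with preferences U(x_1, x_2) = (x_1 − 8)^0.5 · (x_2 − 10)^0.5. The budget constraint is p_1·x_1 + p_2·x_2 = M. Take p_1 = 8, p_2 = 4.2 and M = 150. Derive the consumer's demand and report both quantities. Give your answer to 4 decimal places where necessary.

This is Cobb-Douglas in (x_1−8, x_2−10): tangency gives 0.5·p_2·(x_2−10) = 0.5·p_1·(x_1−8).
After buying the subsistence bundle (8, 10), a share 0.5 of the remaining income goes to x_1: x_1* = 8 + 0.5·(M − 8p_1 − 10p_2)/p_1.
Discretionary income = 150 − 8·8 − 10·4.2 = 44; x_1* = 8 + 0.5·44/8 = 10.75; x_2* = 10 + 0.5·44/4.2 = 15.2381.

x_1* = 10.75, x_2* = 15.2381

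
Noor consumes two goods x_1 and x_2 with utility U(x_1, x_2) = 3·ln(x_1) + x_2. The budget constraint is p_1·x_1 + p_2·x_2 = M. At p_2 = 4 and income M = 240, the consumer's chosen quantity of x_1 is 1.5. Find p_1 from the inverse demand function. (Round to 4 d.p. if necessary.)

p_1 = 8

Set MRS = p_1/p_2: (3/x_1)/1 = p_1/p_2.
So x_1*(p_1,p_2) = 3·p_2/p_1, independent of income; and x_2* = (M − 3·p_2)/p_2.
Set x_1* = 1.5 in the demand function and solve for p_1: p_1 = 8.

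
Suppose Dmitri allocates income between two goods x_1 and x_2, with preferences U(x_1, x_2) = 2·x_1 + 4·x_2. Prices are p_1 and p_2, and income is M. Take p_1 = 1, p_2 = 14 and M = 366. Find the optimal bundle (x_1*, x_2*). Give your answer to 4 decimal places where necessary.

x_1* = 366, x_2* = 0

Linear utility — the consumer picks whichever good has higher MU/price: 2/1 = 2 vs 4/14 = 0.2857.
x_1 gives more utility per dollar, so spend all income on x_1: x_1* = M/p_1, x_2* = 0.
Numerically: x_1* = 366, x_2* = 0.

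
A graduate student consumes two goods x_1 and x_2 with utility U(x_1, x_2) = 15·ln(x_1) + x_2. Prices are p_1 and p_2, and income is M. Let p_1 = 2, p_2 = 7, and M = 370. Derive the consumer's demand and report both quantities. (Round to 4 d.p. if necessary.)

So x_1*(p_1,p_2) = 15·p_2/p_1, independent of income; and x_2* = (M − 15·p_2)/p_2.
At the given prices: x_1* = 15·7/2 = 52.5, and x_2* = 37.8571.

x_1* = 52.5, x_2* = 37.8571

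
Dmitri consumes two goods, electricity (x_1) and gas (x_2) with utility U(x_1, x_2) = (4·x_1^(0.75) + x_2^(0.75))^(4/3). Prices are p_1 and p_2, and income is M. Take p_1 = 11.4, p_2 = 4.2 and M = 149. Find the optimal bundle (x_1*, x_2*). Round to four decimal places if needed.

MRS = MU_x_1/MU_x_2 = 4·(x_2/x_1)^(0.25). Set equal to p_1/p_2.
Solve for the ratio: x_2/x_1 = [(1/4)·p_1/p_2]^(4).
With the ratio pinned down, the budget gives x_1* = M/(p_1 + p_2·(x_2/x_1)) and x_2* = (x_2/x_1)·x_1*.
Numerically x_2/x_1 = 0.212023, so x_1* = 149/(11.4 + 4.2·0.212023) = 12.1232 and x_2* = 0.212023·12.1232 = 2.5704.

x_1* = 12.1232, x_2* = 2.5704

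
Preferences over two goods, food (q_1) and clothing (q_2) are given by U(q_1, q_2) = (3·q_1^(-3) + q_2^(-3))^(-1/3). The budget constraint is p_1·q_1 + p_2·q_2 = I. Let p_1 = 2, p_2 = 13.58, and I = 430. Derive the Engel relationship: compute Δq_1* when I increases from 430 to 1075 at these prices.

MU_q_1 ∝ 3·q_1^(-4), MU_q_2 ∝ q_2^(-4), so MRS = 3·(q_2/q_1)^(4) = p_1/p_2.
Hence q_2/q_1 = ((1/3)·p_1/p_2)^(1/(4)), i.e. raised to the 0.25 power.
With the ratio pinned down, the budget gives q_1* = I/(p_1 + p_2·(q_2/q_1)) and q_2* = (q_2/q_1)·q_1*.
Numerically q_2/q_1 = 0.470709, so q_1* = 430/(2 + 13.58·0.470709) = 51.2379.
At I' = 1075: q_1* = 128.0948. Change: 128.0948 − 51.2379 = 76.8569.

Δq_1* = 76.8569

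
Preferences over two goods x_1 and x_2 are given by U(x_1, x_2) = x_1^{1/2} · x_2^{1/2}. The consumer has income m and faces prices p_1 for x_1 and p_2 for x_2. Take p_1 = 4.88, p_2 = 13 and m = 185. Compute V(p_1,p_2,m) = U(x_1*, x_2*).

Tangency: MRS = x_2/x_1 = p_1/p_2.
So 0.5·p_2·x_2 = 0.5·p_1·x_1; combined with the budget, a share 0.5 of income goes to x_1.
Demand: x_1*(p_1,p_2,m) = 0.5·m/p_1 and x_2* = 0.5·m/p_2.
At p_1=4.88, p_2=13, m=185: x_1* = 0.5·185/4.88 = 18.9549, x_2* = 7.1154.
Utility at the optimum: U(18.9549, 7.1154) = 11.6134.

V = 11.6134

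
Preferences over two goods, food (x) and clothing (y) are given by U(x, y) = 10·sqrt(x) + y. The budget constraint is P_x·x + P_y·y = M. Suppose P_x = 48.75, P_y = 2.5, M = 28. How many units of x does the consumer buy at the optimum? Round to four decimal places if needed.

Set MRS = P_x/P_y: 5·x^(−1/2) = P_x/P_y.
Solve: √x = 5·P_y/P_x, so x*(P_x,P_y) = (5·P_y/P_x)², and y* = (M − P_x·x*)/P_y.
Plugging in: x* = (5·2.5/48.75)² = 0.0657.

x* = 0.0657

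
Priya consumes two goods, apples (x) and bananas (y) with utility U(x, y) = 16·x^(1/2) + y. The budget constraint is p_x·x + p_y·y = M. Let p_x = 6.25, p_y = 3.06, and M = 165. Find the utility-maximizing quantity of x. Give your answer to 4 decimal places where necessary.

Utility is quasi-linear in y; the FOC for x is 8/√x = p_x/p_y.
Thus x* = (8·p_y/p_x)² — independent of M — with the rest of income spent on y.
Plugging in: x* = (8·3.06/6.25)² = 15.3413.

x* = 15.3413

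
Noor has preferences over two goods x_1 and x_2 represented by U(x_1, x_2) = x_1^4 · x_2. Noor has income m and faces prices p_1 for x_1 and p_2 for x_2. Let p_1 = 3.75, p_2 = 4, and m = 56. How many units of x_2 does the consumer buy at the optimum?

x_2* = 2.8

MU_x_1/MU_x_2 = (4·x_2)/(x_1); tangency sets this equal to p_1/p_2.
Rearranging, p_2·x_2 = (1/4)·p_1·x_1. Substituting into the budget gives p_1·x_1·(1 + (1/4)) = m.
Demand: x_1*(p_1,p_2,m) = 0.8·m/p_1 and x_2* = 0.2·m/p_2.
At p_1=3.75, p_2=4, m=56: x_2* = 0.2·56/4 = 2.8.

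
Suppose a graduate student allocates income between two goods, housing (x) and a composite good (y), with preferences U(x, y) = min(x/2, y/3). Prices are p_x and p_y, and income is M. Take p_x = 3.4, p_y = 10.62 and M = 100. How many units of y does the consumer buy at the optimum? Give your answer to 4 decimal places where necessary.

Leontief preferences: the optimum is at the kink where x/2 = y/3, i.e. y = (3/2)·x.
Budget: p_x·x + p_y·(3/2)·x = M, so (2·p_x + 3·p_y)·x = 2·M.
Demand: x*(p_x,p_y,M) = 2·M/(2·p_x + 3·p_y), y* = 3·M/(2·p_x + 3·p_y).
Here 2·3.4 + 3·10.62 = 38.66, giving y* = 7.76.

y* = 7.76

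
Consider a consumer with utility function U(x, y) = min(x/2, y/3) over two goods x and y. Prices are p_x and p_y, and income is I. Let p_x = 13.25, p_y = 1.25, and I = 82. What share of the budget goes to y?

With perfect complements, no substitution: consume in ratio x:y = 2:3.
Budget: p_x·x + p_y·(3/2)·x = I, so (2·p_x + 3·p_y)·x = 2·I.
Demand: x*(p_x,p_y,I) = 2·I/(2·p_x + 3·p_y), y* = 3·I/(2·p_x + 3·p_y).
Here 2·13.25 + 3·1.25 = 30.25, giving x* = 5.4215 and y* = 8.1322.
Expenditure on y: 1.25·8.1322 = 10.1653; share = 0.124.

share on y = 0.124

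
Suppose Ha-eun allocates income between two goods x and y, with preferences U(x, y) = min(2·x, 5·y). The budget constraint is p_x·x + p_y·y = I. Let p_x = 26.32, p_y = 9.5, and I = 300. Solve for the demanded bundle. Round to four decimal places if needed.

Leontief preferences: the optimum is at the kink where x/5 = y/2, i.e. y = (2/5)·x.
Budget: p_x·x + p_y·(2/5)·x = I, so (5·p_x + 2·p_y)·x = 5·I.
Demand: x*(p_x,p_y,I) = 5·I/(5·p_x + 2·p_y), y* = 2·I/(5·p_x + 2·p_y).
Here 5·26.32 + 2·9.5 = 150.6, giving x* = 9.9602 and y* = 3.9841.

x* = 9.9602, y* = 3.9841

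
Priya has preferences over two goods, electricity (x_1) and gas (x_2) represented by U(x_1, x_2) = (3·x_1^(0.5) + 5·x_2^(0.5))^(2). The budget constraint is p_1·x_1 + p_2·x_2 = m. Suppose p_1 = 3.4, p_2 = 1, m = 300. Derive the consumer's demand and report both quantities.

Substitute x_2 = (x_2/x_1)·x_1 into the budget: x_1* = m/(p_1 + p_2·(x_2/x_1)).
Numerically x_2/x_1 = 32.111111, so x_1* = 300/(3.4 + 1·32.111111) = 8.4481 and x_2* = 32.111111·8.4481 = 271.2766.

x_1* = 8.4481, x_2* = 271.2766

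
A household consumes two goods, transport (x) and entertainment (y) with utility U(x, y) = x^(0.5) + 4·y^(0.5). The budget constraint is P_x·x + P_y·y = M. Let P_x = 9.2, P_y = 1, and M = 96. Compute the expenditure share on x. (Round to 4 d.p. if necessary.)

MU_x ∝ x^(-0.5), MU_y ∝ 4·y^(-0.5), so MRS = (1/4)·(y/x)^(0.5) = P_x/P_y.
Solve for the ratio: y/x = [4·P_x/P_y]^(2).
Substitute y = (y/x)·x into the budget: x* = M/(P_x + P_y·(y/x)).
Numerically y/x = 1354.24, so x* = 96/(9.2 + 1·1354.24) = 0.0704 and y* = 1354.24·0.0704 = 95.3522.
Expenditure on x: 9.2·0.0704 = 0.6478; share = 0.0067.

share on x = 0.0067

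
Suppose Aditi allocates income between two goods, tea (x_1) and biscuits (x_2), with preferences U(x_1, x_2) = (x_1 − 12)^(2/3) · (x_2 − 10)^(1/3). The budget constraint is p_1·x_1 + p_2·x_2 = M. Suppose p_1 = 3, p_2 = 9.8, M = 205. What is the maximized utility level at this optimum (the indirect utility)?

V = 8.4398

Substituting into the budget: x_1* = 12 + 2/3·(M − 12·p_1 − 10·p_2)/p_1, and x_2* = 10 + 1/3·(…)/p_2.
Discretionary income = 205 − 12·3 − 10·9.8 = 71; x_1* = 12 + 2/3·71/3 = 27.7778; x_2* = 10 + 1/3·71/9.8 = 12.415.
Utility at the optimum: U(27.7778, 12.415) = 8.4398.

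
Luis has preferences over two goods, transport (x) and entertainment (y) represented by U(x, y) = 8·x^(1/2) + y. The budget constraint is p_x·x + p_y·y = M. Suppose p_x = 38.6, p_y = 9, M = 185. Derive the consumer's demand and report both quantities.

MU_x = 4/√x, MU_y = 1. Tangency: 4/√x = p_x/p_y.
Thus x* = (4·p_y/p_x)² — independent of M — with the rest of income spent on y.
Plugging in: x* = (4·9/38.6)² = 0.8698, y* = 16.825.

x* = 0.8698, y* = 16.825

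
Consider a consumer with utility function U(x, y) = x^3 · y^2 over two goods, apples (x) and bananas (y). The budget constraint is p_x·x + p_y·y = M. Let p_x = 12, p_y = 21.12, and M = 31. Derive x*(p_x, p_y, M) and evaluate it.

Demand: x*(p_x,p_y,M) = 0.6·M/p_x and y* = 0.4·M/p_y.
At p_x=12, p_y=21.12, M=31: x* = 0.6·31/12 = 1.55.

x* = 1.55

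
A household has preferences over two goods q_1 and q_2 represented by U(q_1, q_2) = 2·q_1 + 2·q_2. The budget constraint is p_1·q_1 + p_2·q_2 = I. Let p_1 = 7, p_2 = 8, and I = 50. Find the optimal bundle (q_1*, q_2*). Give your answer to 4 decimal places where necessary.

q_1* = 7.1429, q_2* = 0

Numerically: q_1* = 7.1429, q_2* = 0.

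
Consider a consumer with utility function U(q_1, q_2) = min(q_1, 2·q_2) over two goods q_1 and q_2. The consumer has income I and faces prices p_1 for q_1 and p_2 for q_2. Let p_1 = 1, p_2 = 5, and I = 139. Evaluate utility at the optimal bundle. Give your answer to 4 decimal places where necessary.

With perfect complements, no substitution: consume in ratio q_1:q_2 = 2:1.
Budget: p_1·q_1 + p_2·(1/2)·q_1 = I, so (2·p_1 + p_2)·q_1 = 2·I.
Demand: q_1*(p_1,p_2,I) = 2·I/(2·p_1 + p_2), q_2* = I/(2·p_1 + p_2).
Here 2·1 + 5 = 7, giving q_1* = 39.7143 and q_2* = 19.8571.
Utility at the optimum: U(39.7143, 19.8571) = 39.7143.

V = 39.7143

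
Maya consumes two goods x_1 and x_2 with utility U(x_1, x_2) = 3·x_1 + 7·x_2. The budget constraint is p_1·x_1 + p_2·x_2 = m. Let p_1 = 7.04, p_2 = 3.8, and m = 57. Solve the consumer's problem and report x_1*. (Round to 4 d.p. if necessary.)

x_1* = 0

Numerically: x_1* = 0, x_2* = 15.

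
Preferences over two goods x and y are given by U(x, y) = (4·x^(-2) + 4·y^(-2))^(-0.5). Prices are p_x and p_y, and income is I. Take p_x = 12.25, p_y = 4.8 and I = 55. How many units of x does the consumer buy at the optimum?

x* = 2.924

MRS = MU_x/MU_y = (y/x)^(3). Set equal to p_x/p_y.
Hence y/x = (p_x/p_y)^(1/(3)), i.e. raised to the 1/3 power.
Substitute y = (y/x)·x into the budget: x* = I/(p_x + p_y·(y/x)).
Numerically y/x = 1.366569, so x* = 55/(12.25 + 4.8·1.366569) = 2.924.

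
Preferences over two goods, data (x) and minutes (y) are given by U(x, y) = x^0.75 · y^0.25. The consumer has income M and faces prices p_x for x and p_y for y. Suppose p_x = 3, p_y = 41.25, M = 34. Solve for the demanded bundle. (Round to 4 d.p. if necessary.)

x* = 8.5, y* = 0.2061

Demand: x*(p_x,p_y,M) = 0.75·M/p_x and y* = 0.25·M/p_y.
At p_x=3, p_y=41.25, M=34: x* = 0.75·34/3 = 8.5, y* = 0.2061.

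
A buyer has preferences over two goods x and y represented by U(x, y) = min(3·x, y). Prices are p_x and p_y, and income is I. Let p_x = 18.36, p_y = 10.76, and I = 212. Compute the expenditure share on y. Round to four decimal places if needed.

share on y = 0.6374

Here 18.36 + 3·10.76 = 50.64, giving x* = 4.1864 and y* = 12.5592.
Expenditure on y: 10.76·12.5592 = 135.1374; share = 0.6374.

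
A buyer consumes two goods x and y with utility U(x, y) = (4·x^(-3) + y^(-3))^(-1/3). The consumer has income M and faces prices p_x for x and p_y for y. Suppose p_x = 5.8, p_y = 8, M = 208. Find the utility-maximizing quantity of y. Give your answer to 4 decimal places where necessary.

MRS = MU_x/MU_y = 4·(y/x)^(4). Set equal to p_x/p_y.
Hence y/x = ((1/4)·p_x/p_y)^(1/(4)), i.e. raised to the 0.25 power.
With the ratio pinned down, the budget gives x* = M/(p_x + p_y·(y/x)) and y* = (y/x)·x*.
Numerically y/x = 0.652483, so x* = 208/(5.8 + 8·0.652483) = 18.875 and y* = 0.652483·18.875 = 12.3156.

y* = 12.3156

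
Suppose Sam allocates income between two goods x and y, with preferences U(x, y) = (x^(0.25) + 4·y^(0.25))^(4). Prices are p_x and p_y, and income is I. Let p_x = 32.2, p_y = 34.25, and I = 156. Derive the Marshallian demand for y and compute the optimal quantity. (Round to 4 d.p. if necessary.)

y* = 3.9239

MRS = MU_x/MU_y = (1/4)·(y/x)^(0.75). Set equal to p_x/p_y.
Hence y/x = (4·p_x/p_y)^(1/(0.75)), i.e. raised to the 4/3 power.
Substitute y = (y/x)·x into the budget: x* = I/(p_x + p_y·(y/x)).
Numerically y/x = 5.847996, so x* = 156/(32.2 + 34.25·5.847996) = 0.671 and y* = 5.847996·0.671 = 3.9239.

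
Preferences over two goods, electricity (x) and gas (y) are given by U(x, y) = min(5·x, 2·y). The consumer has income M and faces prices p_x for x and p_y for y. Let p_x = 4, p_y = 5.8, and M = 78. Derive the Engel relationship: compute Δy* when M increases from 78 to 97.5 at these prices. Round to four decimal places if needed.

Δy* = 2.6351

Leontief preferences: the optimum is at the kink where x/2 = y/5, i.e. y = (5/2)·x.
Budget: p_x·x + p_y·(5/2)·x = M, so (2·p_x + 5·p_y)·x = 2·M.
Demand: x*(p_x,p_y,M) = 2·M/(2·p_x + 5·p_y), y* = 5·M/(2·p_x + 5·p_y).
Here 2·4 + 5·5.8 = 37, giving y* = 10.5405.
At M' = 97.5: y* = 13.1757. Change: 13.1757 − 10.5405 = 2.6351.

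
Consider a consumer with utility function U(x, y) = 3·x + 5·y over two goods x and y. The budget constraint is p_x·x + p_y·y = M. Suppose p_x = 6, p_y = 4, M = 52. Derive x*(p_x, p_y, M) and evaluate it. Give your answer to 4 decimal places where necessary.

Linear utility — the consumer picks whichever good has higher MU/price: 3/6 = 0.5 vs 5/4 = 1.25.
y gives more utility per dollar, so spend all income on y: y* = M/p_y, x* = 0.
Numerically: x* = 0, y* = 13.

x* = 0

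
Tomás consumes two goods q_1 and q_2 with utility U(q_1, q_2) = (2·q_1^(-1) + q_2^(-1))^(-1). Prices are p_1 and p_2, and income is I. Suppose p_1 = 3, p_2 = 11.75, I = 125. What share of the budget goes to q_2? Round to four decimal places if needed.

MU_q_1 ∝ 2·q_1^(-2), MU_q_2 ∝ q_2^(-2), so MRS = 2·(q_2/q_1)^(2) = p_1/p_2.
Hence q_2/q_1 = ((1/2)·p_1/p_2)^(1/(2)), i.e. raised to the 0.5 power.
Substitute q_2 = (q_2/q_1)·q_1 into the budget: q_1* = I/(p_1 + p_2·(q_2/q_1)).
Numerically q_2/q_1 = 0.357295, so q_1* = 125/(3 + 11.75·0.357295) = 17.3654 and q_2* = 0.357295·17.3654 = 6.2046.
Expenditure on q_2: 11.75·6.2046 = 72.9037; share = 0.5832.

share on q_2 = 0.5832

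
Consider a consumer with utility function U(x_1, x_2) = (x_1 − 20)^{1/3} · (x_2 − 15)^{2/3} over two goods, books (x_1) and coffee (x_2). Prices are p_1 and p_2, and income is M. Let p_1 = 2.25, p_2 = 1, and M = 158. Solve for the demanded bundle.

x_1* = 34.5185, x_2* = 80.3333

After buying the subsistence bundle (20, 15), a share 1/3 of the remaining income goes to x_1: x_1* = 20 + 1/3·(M − 20p_1 − 15p_2)/p_1.
Discretionary income = 158 − 20·2.25 − 15·1 = 98; x_1* = 20 + 1/3·98/2.25 = 34.5185; x_2* = 15 + 2/3·98/1 = 80.3333.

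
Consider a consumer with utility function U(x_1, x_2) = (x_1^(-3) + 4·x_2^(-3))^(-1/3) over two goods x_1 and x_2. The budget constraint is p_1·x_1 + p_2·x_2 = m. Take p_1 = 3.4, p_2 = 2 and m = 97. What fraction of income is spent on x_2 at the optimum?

share on x_2 = 0.4872

Numerically x_2/x_1 = 1.614832, so x_1* = 97/(3.4 + 2·1.614832) = 14.6312 and x_2* = 1.614832·14.6312 = 23.6269.
Expenditure on x_2: 2·23.6269 = 47.2539; share = 0.4872.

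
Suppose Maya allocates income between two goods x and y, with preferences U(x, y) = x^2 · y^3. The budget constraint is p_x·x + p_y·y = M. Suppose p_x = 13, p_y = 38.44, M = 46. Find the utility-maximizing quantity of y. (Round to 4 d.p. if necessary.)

Tangency: MRS = (2/3)·y/x = p_x/p_y.
Rearranging, p_y·y = (3/2)·p_x·x. Substituting into the budget gives p_x·x·(1 + (3/2)) = M.
Demand: x*(p_x,p_y,M) = 0.4·M/p_x and y* = 0.6·M/p_y.
At p_x=13, p_y=38.44, M=46: y* = 0.6·46/38.44 = 0.718.

y* = 0.718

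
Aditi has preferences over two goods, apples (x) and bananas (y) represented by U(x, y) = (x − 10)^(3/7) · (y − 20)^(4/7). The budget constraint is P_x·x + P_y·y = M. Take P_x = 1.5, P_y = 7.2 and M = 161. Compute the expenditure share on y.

share on y = 0.9015

Let x' = x−10, y' = y−20. MRS = (3/4)·y'/x' = P_x/P_y.
Substituting into the budget: x* = 10 + 3/7·(M − 10·P_x − 20·P_y)/P_x, and y* = 20 + 4/7·(…)/P_y.
Discretionary income = 161 − 10·1.5 − 20·7.2 = 2; x* = 10 + 3/7·2/1.5 = 10.5714; y* = 20 + 4/7·2/7.2 = 20.1587.
Expenditure on y: 7.2·20.1587 = 145.1429; share = 0.9015.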